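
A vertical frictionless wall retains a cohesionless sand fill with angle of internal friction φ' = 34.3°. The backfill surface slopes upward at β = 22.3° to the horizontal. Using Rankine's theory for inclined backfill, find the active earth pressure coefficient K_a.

K_a = cos β · (cos β − √(cos²β − cos²φ)) / (cos β + √(cos²β − cos²φ)).
cos β = 0.9252, cos φ = 0.8261, √(cos²β − cos²φ) = 0.4166.
K_a = 0.9252 × (0.9252 − 0.4166)/(0.9252 + 0.4166) = 0.3507.

0.351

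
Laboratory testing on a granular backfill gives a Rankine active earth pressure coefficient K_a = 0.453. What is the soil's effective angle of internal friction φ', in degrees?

22.1°

K_a = tan²(45° − φ/2) ⇒ 45° − φ/2 = arctan(√0.453) = 33.94°.
φ = 2(45° − 33.94°) = 22.11°.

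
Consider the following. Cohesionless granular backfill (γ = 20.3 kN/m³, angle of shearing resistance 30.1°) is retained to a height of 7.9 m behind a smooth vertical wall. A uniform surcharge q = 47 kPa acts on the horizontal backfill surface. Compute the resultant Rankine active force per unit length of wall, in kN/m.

K_a = tan²(45° − φ/2) = 0.3320.
Soil triangle: ½ K_a γ H² = 0.5×0.3320×20.3×7.9² = 210.3 kN/m.
Surcharge rectangle: K_a q H = 0.3320×47×7.9 = 123.3 kN/m.
Total = 210.3 + 123.3 = 333.6 kN/m.

334 kN/m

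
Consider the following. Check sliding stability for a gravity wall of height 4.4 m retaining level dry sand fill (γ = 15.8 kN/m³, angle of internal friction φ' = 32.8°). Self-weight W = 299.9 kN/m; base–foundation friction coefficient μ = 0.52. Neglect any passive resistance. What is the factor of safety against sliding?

K_a = tan²(45° − 32.8°/2) = 0.2973.
P_a = ½K_aγH² = 0.5×0.2973×15.8×4.4² = 45.46 kN/m, acting at H/3 = 1.467 m above the base.
FS_sliding = μW / P_a = 0.52×299.9 / 45.46 = 3.430.

3.43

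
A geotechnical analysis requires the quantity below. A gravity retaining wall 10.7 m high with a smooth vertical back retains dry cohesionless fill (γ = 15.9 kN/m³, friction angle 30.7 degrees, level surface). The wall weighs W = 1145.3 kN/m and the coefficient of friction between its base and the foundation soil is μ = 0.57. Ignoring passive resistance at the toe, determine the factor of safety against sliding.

2.21

K_a = tan²(45° − 30.7°/2) = 0.3240.
P_a = ½K_aγH² = 0.5×0.3240×15.9×10.7² = 294.9 kN/m, acting at H/3 = 3.567 m above the base.
FS_sliding = μW / P_a = 0.57×1145.3 / 294.9 = 2.213.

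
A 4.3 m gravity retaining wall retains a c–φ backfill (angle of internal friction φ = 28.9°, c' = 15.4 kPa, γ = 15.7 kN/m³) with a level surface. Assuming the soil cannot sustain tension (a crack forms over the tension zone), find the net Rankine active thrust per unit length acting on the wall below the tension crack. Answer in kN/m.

2.61 kN/m

K_a = 0.3484; √K_a = 0.5902.
Tension-crack depth z_c = 2c/(γ√K_a) = 2×15.4/(15.7×0.5902) = 3.324 m.
σ_a at base = K_a γ H − 2c√K_a = 0.3484×15.7×4.3 − 2×15.4×0.5902 = 5.339 kPa.
P_a = ½ × 5.339 × (H − z_c) = 0.5×5.339×0.9762 = 2.606 kN/m.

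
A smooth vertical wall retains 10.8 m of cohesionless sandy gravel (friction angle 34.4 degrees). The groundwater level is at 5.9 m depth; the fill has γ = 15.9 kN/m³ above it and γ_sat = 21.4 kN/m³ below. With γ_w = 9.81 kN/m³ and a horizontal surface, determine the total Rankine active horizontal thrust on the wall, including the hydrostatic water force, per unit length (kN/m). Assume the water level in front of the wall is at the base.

361 kN/m

K_a = tan²(45° − φ/2) = 0.2780.
γ' = 21.4 − 9.81 = 11.59 kN/m³. Depth below WT = 4.9 m.
σ'_h at WT = K_a γ d_w = 26.08 kPa; at base = 26.08 + K_a γ' × 4.9 = 41.86 kPa.
P₁ (0–5.9 m) = ½×26.08×5.9 = 76.93. P₂ (5.9–10.8 m) = ½(26.08+41.86)×4.9 = 166.5.
P_w = ½ γ_w h₂² = 0.5×9.81×4.9² = 117.8. Total = 76.93+166.5+117.8 = 361.2 kN/m.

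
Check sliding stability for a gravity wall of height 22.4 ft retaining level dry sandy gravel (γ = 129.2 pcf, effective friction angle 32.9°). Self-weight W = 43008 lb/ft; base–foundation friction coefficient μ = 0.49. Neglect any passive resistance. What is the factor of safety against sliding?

K_a = tan²(45° − 32.9°/2) = 0.2960.
P_a = ½K_aγH² = 0.5×0.2960×129.2×22.4² = 9595 lb/ft, acting at H/3 = 7.467 ft above the base.
FS_sliding = μW / P_a = 0.49×43008 / 9595 = 2.196.

2.20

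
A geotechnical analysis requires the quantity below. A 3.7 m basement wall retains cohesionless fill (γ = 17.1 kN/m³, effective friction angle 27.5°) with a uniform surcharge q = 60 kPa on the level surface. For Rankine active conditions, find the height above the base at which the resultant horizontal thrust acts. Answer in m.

1.64 m

K_a = 0.3682.
Triangular part P₁ = ½K_aγH² = 43.10 at H/3 = 1.233 m; rectangular part P₂ = K_a q H = 81.75 at H/2 = 1.850 m.
ȳ = (P₁·1.233 + P₂·1.850)/(P₁+P₂) = 1.637 m.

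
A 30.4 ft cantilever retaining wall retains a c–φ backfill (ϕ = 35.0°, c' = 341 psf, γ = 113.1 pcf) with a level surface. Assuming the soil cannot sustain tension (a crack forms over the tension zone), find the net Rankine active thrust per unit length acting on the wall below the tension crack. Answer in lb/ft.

5430 lb/ft

K_a = 0.2710; √K_a = 0.5206.
Tension-crack depth z_c = 2c/(γ√K_a) = 2×341/(113.1×0.5206) = 11.58 ft.
σ_a at base = K_a γ H − 2c√K_a = 0.2710×113.1×30.4 − 2×341×0.5206 = 576.7 psf.
P_a = ½ × 576.7 × (H − z_c) = 0.5×576.7×18.82 = 5426 lb/ft.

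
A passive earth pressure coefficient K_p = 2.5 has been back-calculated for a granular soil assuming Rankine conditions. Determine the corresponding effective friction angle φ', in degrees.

K_p = (1+sin φ)/(1−sin φ) ⇒ sin φ = (K_p − 1)/(K_p + 1) = 0.4286.
φ = arcsin(0.4286) = 25.38°.

25.4°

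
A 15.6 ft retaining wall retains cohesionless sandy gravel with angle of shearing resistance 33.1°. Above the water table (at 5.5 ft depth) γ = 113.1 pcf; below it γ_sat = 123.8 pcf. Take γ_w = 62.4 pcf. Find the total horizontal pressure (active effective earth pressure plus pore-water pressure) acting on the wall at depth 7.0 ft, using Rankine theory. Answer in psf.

K_a = (1 − sin φ)/(1 + sin φ) = 0.2936.
γ' = 123.8 − 62.4 = 61.40 pcf.
Effective vertical stress at 7.0 ft: σ'_v = 113.1×5.5 + 61.40×1.50 = 714.1 psf.
σ'_h = K_a σ'_v = 0.2936 × 714.1 = 209.7 psf; u = γ_w × 1.50 = 93.60 psf.
Total σ_h = 209.7 + 93.60 = 303.3 psf.

303 psf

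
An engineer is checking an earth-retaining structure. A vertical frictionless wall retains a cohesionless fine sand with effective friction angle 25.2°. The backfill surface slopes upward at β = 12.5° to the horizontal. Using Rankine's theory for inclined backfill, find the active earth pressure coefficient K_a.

K_a = cos β · (cos β − √(cos²β − cos²φ)) / (cos β + √(cos²β − cos²φ)).
cos β = 0.9763, cos φ = 0.9048, √(cos²β − cos²φ) = 0.3667.
K_a = 0.9763 × (0.9763 − 0.3667)/(0.9763 + 0.3667) = 0.4432.

0.443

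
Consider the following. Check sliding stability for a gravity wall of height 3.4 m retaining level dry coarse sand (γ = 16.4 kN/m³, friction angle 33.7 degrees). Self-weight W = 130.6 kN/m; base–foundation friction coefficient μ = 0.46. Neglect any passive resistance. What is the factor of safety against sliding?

K_a = tan²(45° − 33.7°/2) = 0.2863.
P_a = ½K_aγH² = 0.5×0.2863×16.4×3.4² = 27.14 kN/m, acting at H/3 = 1.133 m above the base.
FS_sliding = μW / P_a = 0.46×130.6 / 27.14 = 2.214.

2.21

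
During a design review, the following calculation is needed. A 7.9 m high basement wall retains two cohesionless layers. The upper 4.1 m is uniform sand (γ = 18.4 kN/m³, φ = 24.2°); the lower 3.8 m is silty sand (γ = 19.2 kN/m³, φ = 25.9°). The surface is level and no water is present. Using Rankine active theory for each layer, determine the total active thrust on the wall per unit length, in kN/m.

231 kN/m

K_a1 = tan²(45°−24.2°/2) = 0.4185; K_a2 = tan²(45°−25.9°/2) = 0.3920.
Layer 1: σ at base = K_a1 γ₁ h₁ = 31.57 kPa; P₁ = ½×31.57×4.1 = 64.72.
Layer 2: σ_v at top = γ₁h₁ = 75.44; σ_h top = K_a2×75.44 = 29.57; σ_h base = K_a2×(75.44+19.2×3.8) = 58.17.
P₂ = ½(29.57+58.17)×3.8 = 166.7. Total P_a = 64.72+166.7 = 231.4 kN/m.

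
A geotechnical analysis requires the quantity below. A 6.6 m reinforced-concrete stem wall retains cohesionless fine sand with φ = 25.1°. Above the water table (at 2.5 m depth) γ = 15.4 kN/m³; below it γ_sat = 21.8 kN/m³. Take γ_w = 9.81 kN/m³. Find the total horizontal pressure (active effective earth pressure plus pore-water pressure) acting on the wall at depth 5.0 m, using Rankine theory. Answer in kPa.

52.2 kPa

K_a = (1 − sin φ)/(1 + sin φ) = 0.4043.
γ' = 21.8 − 9.81 = 11.99 kN/m³.
Effective vertical stress at 5.0 m: σ'_v = 15.4×2.5 + 11.99×2.50 = 68.47 kPa.
σ'_h = K_a σ'_v = 0.4043 × 68.47 = 27.68 kPa; u = γ_w × 2.50 = 24.53 kPa.
Total σ_h = 27.68 + 24.53 = 52.21 kPa.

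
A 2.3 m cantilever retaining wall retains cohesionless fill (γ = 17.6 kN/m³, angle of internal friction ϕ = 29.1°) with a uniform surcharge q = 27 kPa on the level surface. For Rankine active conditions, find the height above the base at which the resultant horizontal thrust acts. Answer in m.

0.986 m

K_a = 0.3456.
Triangular part P₁ = ½K_aγH² = 16.09 at H/3 = 0.7667 m; rectangular part P₂ = K_a q H = 21.46 at H/2 = 1.150 m.
ȳ = (P₁·0.7667 + P₂·1.150)/(P₁+P₂) = 0.9858 m.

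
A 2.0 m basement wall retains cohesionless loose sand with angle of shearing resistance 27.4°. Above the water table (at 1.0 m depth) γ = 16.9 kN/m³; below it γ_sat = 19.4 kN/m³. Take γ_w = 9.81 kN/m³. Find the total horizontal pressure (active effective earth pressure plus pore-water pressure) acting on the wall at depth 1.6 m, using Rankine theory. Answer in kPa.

14.3 kPa

K_a = (1 − sin φ)/(1 + sin φ) = 0.3697.
γ' = 19.4 − 9.81 = 9.590 kN/m³.
Effective vertical stress at 1.6 m: σ'_v = 16.9×1.0 + 9.590×0.600 = 22.65 kPa.
σ'_h = K_a σ'_v = 0.3697 × 22.65 = 8.375 kPa; u = γ_w × 0.600 = 5.886 kPa.
Total σ_h = 8.375 + 5.886 = 14.26 kPa.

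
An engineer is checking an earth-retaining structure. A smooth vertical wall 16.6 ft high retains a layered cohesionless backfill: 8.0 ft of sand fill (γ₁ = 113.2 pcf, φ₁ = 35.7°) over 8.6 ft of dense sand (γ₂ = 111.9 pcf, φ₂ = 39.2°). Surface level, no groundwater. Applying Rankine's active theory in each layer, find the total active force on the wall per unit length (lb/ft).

3640 lb/ft

K_a1 = tan²(45°−35.7°/2) = 0.2630; K_a2 = tan²(45°−39.2°/2) = 0.2255.
Layer 1: σ at base = K_a1 γ₁ h₁ = 238.2 psf; P₁ = ½×238.2×8.0 = 952.7.
Layer 2: σ_v at top = γ₁h₁ = 905.6; σ_h top = K_a2×905.6 = 204.2; σ_h base = K_a2×(905.6+111.9×8.6) = 421.2.
P₂ = ½(204.2+421.2)×8.6 = 2689. Total P_a = 952.7+2689 = 3642 lb/ft.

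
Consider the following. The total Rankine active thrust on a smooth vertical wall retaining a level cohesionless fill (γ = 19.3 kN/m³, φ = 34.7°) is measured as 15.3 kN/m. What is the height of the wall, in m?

2.40 m

K_a = 0.2745. P_a = ½ K_a γ H² ⇒ H = √(2P_a/(K_a γ)).
H = √(2×15.3/(0.2745×19.3)) = 2.403 m.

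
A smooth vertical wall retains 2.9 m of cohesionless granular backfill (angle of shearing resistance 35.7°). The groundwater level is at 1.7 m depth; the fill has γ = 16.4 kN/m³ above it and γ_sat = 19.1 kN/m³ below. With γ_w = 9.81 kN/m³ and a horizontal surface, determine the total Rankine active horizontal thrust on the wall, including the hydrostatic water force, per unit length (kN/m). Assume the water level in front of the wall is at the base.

K_a = tan²(45° − φ/2) = 0.2630.
γ' = 19.1 − 9.81 = 9.290 kN/m³. Depth below WT = 1.2 m.
σ'_h at WT = K_a γ d_w = 7.332 kPa; at base = 7.332 + K_a γ' × 1.2 = 10.26 kPa.
P₁ (0–1.7 m) = ½×7.332×1.7 = 6.232. P₂ (1.7–2.9 m) = ½(7.332+10.26)×1.2 = 10.56.
P_w = ½ γ_w h₂² = 0.5×9.81×1.2² = 7.063. Total = 6.232+10.56+7.063 = 23.85 kN/m.

23.9 kN/m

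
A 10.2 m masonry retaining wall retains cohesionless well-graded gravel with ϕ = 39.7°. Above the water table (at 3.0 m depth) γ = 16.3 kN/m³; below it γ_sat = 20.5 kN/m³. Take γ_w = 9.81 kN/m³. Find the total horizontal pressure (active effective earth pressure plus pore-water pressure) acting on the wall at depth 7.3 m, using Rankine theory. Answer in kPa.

63.1 kPa

K_a = (1 − sin φ)/(1 + sin φ) = 0.2204.
γ' = 20.5 − 9.81 = 10.69 kN/m³.
Effective vertical stress at 7.3 m: σ'_v = 16.3×3.0 + 10.69×4.30 = 94.87 kPa.
σ'_h = K_a σ'_v = 0.2204 × 94.87 = 20.91 kPa; u = γ_w × 4.30 = 42.18 kPa.
Total σ_h = 20.91 + 42.18 = 63.09 kPa.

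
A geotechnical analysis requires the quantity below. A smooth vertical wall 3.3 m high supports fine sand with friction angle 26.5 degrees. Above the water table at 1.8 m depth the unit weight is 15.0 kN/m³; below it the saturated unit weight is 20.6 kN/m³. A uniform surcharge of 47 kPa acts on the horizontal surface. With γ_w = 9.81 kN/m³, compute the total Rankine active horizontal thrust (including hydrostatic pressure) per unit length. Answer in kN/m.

99.9 kN/m

K_a = tan²(45° − φ/2) = 0.3829.
γ' = 20.6 − 9.81 = 10.79 kN/m³. h₂ = H − d_w = 1.5 m.
σ'_h: at surface K_a·q = 18.00; at WT K_a(q+γd_w) = 28.34; at base K_a(q+γd_w+γ'h₂) = 34.54 kPa.
P₁ = ½(18.00+28.34)×1.8 = 41.70; P₂ = ½(28.34+34.54)×1.5 = 47.15; P_w = ½γ_w h₂² = 11.04.
Total = 41.70+47.15+11.04 = 99.89 kN/m.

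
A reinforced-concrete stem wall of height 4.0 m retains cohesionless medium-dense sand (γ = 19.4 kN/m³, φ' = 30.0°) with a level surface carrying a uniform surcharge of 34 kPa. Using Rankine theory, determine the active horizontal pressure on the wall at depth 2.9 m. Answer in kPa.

30.1 kPa

K_a = (1 − sin φ)/(1 + sin φ) = 0.3333.
σ_v = γz + q = 19.4 × 2.9 + 34 = 90.26 kPa.
σ_h = K_a σ_v = 0.3333 × 90.26 = 30.09 kPa.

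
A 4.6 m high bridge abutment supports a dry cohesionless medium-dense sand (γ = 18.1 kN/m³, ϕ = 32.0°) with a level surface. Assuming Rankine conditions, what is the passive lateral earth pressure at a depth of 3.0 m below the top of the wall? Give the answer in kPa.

177 kPa

K_p = (1 + sin φ)/(1 − sin φ) = 3.255.
σ_h = K_p γ z = 3.255 × 18.1 × 3.0 = 176.7 kPa.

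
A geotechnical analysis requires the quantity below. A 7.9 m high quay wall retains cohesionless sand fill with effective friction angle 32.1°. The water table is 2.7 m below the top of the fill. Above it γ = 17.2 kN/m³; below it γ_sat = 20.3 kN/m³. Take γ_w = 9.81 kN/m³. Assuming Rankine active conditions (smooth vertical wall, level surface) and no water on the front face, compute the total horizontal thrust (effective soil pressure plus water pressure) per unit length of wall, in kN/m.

269 kN/m

K_a = tan²(45° − φ/2) = 0.3060.
γ' = 20.3 − 9.81 = 10.49 kN/m³. Depth below WT = 5.2 m.
σ'_h at WT = K_a γ d_w = 14.21 kPa; at base = 14.21 + K_a γ' × 5.2 = 30.90 kPa.
P₁ (0–2.7 m) = ½×14.21×2.7 = 19.18. P₂ (2.7–7.9 m) = ½(14.21+30.90)×5.2 = 117.3.
P_w = ½ γ_w h₂² = 0.5×9.81×5.2² = 132.6. Total = 19.18+117.3+132.6 = 269.1 kN/m.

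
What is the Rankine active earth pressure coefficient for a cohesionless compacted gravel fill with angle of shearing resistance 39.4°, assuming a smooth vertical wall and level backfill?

K_a = tan²(45° − φ/2) = tan²(25.30°) = 0.2234.

0.223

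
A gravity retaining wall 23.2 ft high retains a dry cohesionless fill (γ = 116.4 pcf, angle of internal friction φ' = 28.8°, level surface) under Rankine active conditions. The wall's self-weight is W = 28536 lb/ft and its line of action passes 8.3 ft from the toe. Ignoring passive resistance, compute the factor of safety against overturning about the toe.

2.80

K_a = tan²(45° − 28.8°/2) = 0.3498.
P_a = ½K_aγH² = 0.5×0.3498×116.4×23.2² = 10960 lb/ft, acting at H/3 = 7.733 ft above the base.
Overturning moment M_o = P_a × H/3 = 10960 × 7.733 = 84730.
Resisting moment M_r = W × 8.3 = 28536 × 8.3 = 236800.
FS_overturning = M_r/M_o = 236800/84730 = 2.795.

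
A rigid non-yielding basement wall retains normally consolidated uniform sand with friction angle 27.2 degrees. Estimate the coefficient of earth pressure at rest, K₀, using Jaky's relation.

K₀ = 1 − sin φ' = 1 − sin 27.2° = 0.5429.

0.543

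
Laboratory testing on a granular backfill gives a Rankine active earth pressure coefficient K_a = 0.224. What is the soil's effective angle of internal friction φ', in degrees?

K_a = tan²(45° − φ/2) ⇒ 45° − φ/2 = arctan(√0.224) = 25.33°.
φ = 2(45° − 25.33°) = 39.34°.

39.3°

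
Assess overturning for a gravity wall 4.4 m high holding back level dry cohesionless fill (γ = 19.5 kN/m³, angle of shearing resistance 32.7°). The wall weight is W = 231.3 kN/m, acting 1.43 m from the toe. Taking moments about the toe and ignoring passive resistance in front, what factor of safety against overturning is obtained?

K_a = tan²(45° − 32.7°/2) = 0.2985.
P_a = ½K_aγH² = 0.5×0.2985×19.5×4.4² = 56.34 kN/m, acting at H/3 = 1.467 m above the base.
Overturning moment M_o = P_a × H/3 = 56.34 × 1.467 = 82.64.
Resisting moment M_r = W × 1.43 = 231.3 × 1.43 = 330.8.
FS_overturning = M_r/M_o = 330.8/82.64 = 4.002.

4.00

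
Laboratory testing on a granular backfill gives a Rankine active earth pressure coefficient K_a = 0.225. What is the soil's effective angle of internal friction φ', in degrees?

39.2°

K_a = tan²(45° − φ/2) ⇒ 45° − φ/2 = arctan(√0.225) = 25.38°.
φ = 2(45° − 25.38°) = 39.25°.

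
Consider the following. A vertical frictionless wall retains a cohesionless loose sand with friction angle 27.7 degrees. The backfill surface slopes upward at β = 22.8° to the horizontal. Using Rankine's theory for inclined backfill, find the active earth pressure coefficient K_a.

0.520

K_a = cos β · (cos β − √(cos²β − cos²φ)) / (cos β + √(cos²β − cos²φ)).
cos β = 0.9219, cos φ = 0.8854, √(cos²β − cos²φ) = 0.2567.
K_a = 0.9219 × (0.9219 − 0.2567)/(0.9219 + 0.2567) = 0.5203.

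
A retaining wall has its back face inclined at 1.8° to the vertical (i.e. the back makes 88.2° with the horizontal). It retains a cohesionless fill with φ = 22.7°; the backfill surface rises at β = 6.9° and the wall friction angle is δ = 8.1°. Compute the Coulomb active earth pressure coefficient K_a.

K_a = sin²(α+φ) / [sin²α · sin(α−δ) · (1 + √{sin(φ+δ)sin(φ−β) / (sin(α−δ)sin(α+β))})²].
With α = 88.2°, φ = 22.7°, δ = 8.1°, β = 6.9°: K_a = 0.4677.

0.468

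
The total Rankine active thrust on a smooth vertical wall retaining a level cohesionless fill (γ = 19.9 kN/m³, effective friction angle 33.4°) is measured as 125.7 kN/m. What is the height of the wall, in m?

K_a = 0.2899. P_a = ½ K_a γ H² ⇒ H = √(2P_a/(K_a γ)).
H = √(2×125.7/(0.2899×19.9)) = 6.601 m.

6.60 m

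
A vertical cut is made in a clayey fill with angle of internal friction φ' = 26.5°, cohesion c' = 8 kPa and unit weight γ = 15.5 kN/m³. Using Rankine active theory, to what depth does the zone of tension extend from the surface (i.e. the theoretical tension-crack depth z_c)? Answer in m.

K_a = tan²(45° − 26.5°/2) = 0.3829; √K_a = 0.6188.
The active pressure is zero where K_a γ z = 2c√K_a, so z_c = 2c/(γ√K_a) = 2×8/(15.5×0.6188) = 1.668 m.

1.67 m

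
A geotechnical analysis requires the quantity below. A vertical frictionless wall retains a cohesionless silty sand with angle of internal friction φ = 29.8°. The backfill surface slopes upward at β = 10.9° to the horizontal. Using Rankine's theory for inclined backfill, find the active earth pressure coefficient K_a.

K_a = cos β · (cos β − √(cos²β − cos²φ)) / (cos β + √(cos²β − cos²φ)).
cos β = 0.9820, cos φ = 0.8678, √(cos²β − cos²φ) = 0.4596.
K_a = 0.9820 × (0.9820 − 0.4596)/(0.9820 + 0.4596) = 0.3558.

0.356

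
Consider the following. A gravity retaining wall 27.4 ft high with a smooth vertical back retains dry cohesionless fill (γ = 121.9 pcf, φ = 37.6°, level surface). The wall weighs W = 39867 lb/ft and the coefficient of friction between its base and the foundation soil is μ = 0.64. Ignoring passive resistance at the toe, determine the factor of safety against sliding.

2.30

K_a = tan²(45° − 37.6°/2) = 0.2421.
P_a = ½K_aγH² = 0.5×0.2421×121.9×27.4² = 11080 lb/ft, acting at H/3 = 9.133 ft above the base.
FS_sliding = μW / P_a = 0.64×39867 / 11080 = 2.303.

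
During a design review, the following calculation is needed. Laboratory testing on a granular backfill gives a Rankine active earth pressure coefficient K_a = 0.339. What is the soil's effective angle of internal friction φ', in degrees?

29.6°

K_a = tan²(45° − φ/2) ⇒ 45° − φ/2 = arctan(√0.339) = 30.21°.
φ = 2(45° − 30.21°) = 29.58°.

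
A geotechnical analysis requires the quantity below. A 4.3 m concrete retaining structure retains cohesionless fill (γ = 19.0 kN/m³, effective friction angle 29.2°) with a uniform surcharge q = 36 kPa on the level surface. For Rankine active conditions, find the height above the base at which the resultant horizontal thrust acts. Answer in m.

1.77 m

K_a = 0.3442.
Triangular part P₁ = ½K_aγH² = 60.46 at H/3 = 1.433 m; rectangular part P₂ = K_a q H = 53.28 at H/2 = 2.150 m.
ȳ = (P₁·1.433 + P₂·2.150)/(P₁+P₂) = 1.769 m.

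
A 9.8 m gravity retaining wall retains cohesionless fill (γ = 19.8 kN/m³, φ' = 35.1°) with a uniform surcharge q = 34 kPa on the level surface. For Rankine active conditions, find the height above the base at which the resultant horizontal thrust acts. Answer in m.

K_a = 0.2698.
Triangular part P₁ = ½K_aγH² = 256.6 at H/3 = 3.267 m; rectangular part P₂ = K_a q H = 89.91 at H/2 = 4.900 m.
ȳ = (P₁·3.267 + P₂·4.900)/(P₁+P₂) = 3.691 m.

3.69 m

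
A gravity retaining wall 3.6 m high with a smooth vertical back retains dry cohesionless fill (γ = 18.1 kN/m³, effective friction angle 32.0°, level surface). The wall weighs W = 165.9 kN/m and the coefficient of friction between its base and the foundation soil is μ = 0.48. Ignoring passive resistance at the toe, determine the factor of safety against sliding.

K_a = tan²(45° − 32.0°/2) = 0.3073.
P_a = ½K_aγH² = 0.5×0.3073×18.1×3.6² = 36.04 kN/m, acting at H/3 = 1.200 m above the base.
FS_sliding = μW / P_a = 0.48×165.9 / 36.04 = 2.210.

2.21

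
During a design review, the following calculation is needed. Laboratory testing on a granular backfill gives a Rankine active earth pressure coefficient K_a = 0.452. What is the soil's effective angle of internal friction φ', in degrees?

K_a = tan²(45° − φ/2) ⇒ 45° − φ/2 = arctan(√0.452) = 33.91°.
φ = 2(45° − 33.91°) = 22.17°.

22.2°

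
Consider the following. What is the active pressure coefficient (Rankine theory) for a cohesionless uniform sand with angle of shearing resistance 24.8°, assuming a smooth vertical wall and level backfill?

0.409

K_a = (1 − sin φ)/(1 + sin φ) = (1 − sin 24.8°)/(1 + sin 24.8°) = 0.4090.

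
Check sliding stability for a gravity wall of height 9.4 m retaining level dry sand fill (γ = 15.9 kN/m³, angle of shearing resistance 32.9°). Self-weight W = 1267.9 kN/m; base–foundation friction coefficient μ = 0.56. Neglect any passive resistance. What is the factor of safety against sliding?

3.41

K_a = tan²(45° − 32.9°/2) = 0.2960.
P_a = ½K_aγH² = 0.5×0.2960×15.9×9.4² = 207.9 kN/m, acting at H/3 = 3.133 m above the base.
FS_sliding = μW / P_a = 0.56×1267.9 / 207.9 = 3.414.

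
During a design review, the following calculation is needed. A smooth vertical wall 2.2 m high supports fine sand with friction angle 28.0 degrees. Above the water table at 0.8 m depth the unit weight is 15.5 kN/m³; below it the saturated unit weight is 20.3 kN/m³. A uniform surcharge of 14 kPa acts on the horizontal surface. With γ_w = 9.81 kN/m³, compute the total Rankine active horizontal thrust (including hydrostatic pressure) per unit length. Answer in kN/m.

K_a = tan²(45° − φ/2) = 0.3610.
γ' = 20.3 − 9.81 = 10.49 kN/m³. h₂ = H − d_w = 1.4 m.
σ'_h: at surface K_a·q = 5.054; at WT K_a(q+γd_w) = 9.531; at base K_a(q+γd_w+γ'h₂) = 14.83 kPa.
P₁ = ½(5.054+9.531)×0.8 = 5.834; P₂ = ½(9.531+14.83)×1.4 = 17.06; P_w = ½γ_w h₂² = 9.614.
Total = 5.834+17.06+9.614 = 32.50 kN/m.

32.5 kN/m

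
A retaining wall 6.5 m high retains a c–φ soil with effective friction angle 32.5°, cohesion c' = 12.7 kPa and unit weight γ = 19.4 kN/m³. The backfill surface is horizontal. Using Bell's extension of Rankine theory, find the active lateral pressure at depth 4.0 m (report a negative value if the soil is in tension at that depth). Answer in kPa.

K_a = (1 − sin φ)/(1 + sin φ) = 0.3010.
σ_a = K_a γ z − 2c√K_a = 0.3010×19.4×4.0 − 2×12.7×0.5486 = 9.421 kPa.

9.42 kPa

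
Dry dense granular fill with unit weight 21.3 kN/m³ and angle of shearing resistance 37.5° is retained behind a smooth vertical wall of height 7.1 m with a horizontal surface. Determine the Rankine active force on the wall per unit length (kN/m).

131 kN/m

K_a = tan²(45° − φ/2) = 0.2432.
P_a = ½ K_a γ H² = 0.5 × 0.2432 × 21.3 × 7.1² = 130.6 kN/m.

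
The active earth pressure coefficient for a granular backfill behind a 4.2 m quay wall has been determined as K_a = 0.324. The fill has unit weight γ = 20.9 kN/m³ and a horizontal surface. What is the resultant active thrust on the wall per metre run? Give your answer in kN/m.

59.7 kN/m

P = ½ K_a γ H² = 0.5 × 0.324 × 20.9 × 4.2² = 59.73 kN/m.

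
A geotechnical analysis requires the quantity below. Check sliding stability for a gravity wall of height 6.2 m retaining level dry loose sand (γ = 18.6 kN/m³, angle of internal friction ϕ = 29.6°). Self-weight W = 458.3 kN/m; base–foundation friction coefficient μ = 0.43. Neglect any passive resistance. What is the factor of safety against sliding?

1.63

K_a = tan²(45° − 29.6°/2) = 0.3387.
P_a = ½K_aγH² = 0.5×0.3387×18.6×6.2² = 121.1 kN/m, acting at H/3 = 2.067 m above the base.
FS_sliding = μW / P_a = 0.43×458.3 / 121.1 = 1.627.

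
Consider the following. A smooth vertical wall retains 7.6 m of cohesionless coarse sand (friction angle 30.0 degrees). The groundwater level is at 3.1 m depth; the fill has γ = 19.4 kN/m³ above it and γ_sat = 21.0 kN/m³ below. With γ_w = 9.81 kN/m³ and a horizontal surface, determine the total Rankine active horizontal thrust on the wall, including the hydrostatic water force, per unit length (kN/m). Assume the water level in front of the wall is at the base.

258 kN/m

K_a = tan²(45° − φ/2) = 0.3333.
γ' = 21.0 − 9.81 = 11.19 kN/m³. Depth below WT = 4.5 m.
σ'_h at WT = K_a γ d_w = 20.05 kPa; at base = 20.05 + K_a γ' × 4.5 = 36.83 kPa.
P₁ (0–3.1 m) = ½×20.05×3.1 = 31.07. P₂ (3.1–7.6 m) = ½(20.05+36.83)×4.5 = 128.0.
P_w = ½ γ_w h₂² = 0.5×9.81×4.5² = 99.33. Total = 31.07+128.0+99.33 = 258.4 kN/m.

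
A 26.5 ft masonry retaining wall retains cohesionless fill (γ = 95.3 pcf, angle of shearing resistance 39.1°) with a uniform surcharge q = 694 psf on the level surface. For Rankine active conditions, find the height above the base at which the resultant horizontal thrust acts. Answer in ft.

10.4 ft

K_a = 0.2265.
Triangular part P₁ = ½K_aγH² = 7579 at H/3 = 8.833 ft; rectangular part P₂ = K_a q H = 4165 at H/2 = 13.25 ft.
ȳ = (P₁·8.833 + P₂·13.25)/(P₁+P₂) = 10.40 ft.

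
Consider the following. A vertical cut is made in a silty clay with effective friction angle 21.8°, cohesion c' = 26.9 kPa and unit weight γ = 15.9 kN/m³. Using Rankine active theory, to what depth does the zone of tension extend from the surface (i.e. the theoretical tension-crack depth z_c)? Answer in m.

5.00 m

K_a = tan²(45° − 21.8°/2) = 0.4584; √K_a = 0.6771.
The active pressure is zero where K_a γ z = 2c√K_a, so z_c = 2c/(γ√K_a) = 2×26.9/(15.9×0.6771) = 4.998 m.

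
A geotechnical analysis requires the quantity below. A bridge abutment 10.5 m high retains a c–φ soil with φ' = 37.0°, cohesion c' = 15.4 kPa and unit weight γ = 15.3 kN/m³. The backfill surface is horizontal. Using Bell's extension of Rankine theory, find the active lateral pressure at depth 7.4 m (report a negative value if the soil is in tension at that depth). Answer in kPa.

K_a = (1 − sin φ)/(1 + sin φ) = 0.2486.
σ_a = K_a γ z − 2c√K_a = 0.2486×15.3×7.4 − 2×15.4×0.4986 = 12.79 kPa.

12.8 kPa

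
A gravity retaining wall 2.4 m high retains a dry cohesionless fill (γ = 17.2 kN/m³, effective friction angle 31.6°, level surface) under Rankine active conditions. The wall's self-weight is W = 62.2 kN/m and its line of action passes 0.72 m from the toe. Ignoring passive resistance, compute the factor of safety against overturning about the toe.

3.62

K_a = tan²(45° − 31.6°/2) = 0.3123.
P_a = ½K_aγH² = 0.5×0.3123×17.2×2.4² = 15.47 kN/m, acting at H/3 = 0.8000 m above the base.
Overturning moment M_o = P_a × H/3 = 15.47 × 0.8000 = 12.38.
Resisting moment M_r = W × 0.72 = 62.2 × 0.72 = 44.78.
FS_overturning = M_r/M_o = 44.78/12.38 = 3.618.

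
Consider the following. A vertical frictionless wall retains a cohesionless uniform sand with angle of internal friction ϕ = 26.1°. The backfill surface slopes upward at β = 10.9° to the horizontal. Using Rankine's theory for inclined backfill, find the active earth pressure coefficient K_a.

K_a = cos β · (cos β − √(cos²β − cos²φ)) / (cos β + √(cos²β − cos²φ)).
cos β = 0.9820, cos φ = 0.8980, √(cos²β − cos²φ) = 0.3972.
K_a = 0.9820 × (0.9820 − 0.3972)/(0.9820 + 0.3972) = 0.4163.

0.416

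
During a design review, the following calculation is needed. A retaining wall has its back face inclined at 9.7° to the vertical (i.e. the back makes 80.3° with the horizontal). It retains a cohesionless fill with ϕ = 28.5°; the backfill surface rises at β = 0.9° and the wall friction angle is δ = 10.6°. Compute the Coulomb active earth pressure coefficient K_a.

K_a = sin²(α+φ) / [sin²α · sin(α−δ) · (1 + √{sin(φ+δ)sin(φ−β) / (sin(α−δ)sin(α+β))})²].
With α = 80.3°, φ = 28.5°, δ = 10.6°, β = 0.9°: K_a = 0.4033.

0.403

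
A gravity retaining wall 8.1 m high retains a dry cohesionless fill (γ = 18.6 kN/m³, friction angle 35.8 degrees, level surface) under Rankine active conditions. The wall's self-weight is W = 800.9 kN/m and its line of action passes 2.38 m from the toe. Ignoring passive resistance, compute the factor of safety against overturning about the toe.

K_a = tan²(45° − 35.8°/2) = 0.2619.
P_a = ½K_aγH² = 0.5×0.2619×18.6×8.1² = 159.8 kN/m, acting at H/3 = 2.700 m above the base.
Overturning moment M_o = P_a × H/3 = 159.8 × 2.700 = 431.4.
Resisting moment M_r = W × 2.38 = 800.9 × 2.38 = 1906.
FS_overturning = M_r/M_o = 1906/431.4 = 4.418.

4.42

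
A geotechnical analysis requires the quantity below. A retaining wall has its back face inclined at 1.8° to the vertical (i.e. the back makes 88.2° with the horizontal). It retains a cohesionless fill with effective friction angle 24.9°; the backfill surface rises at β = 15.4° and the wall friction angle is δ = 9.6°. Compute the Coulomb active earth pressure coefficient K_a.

K_a = sin²(α+φ) / [sin²α · sin(α−δ) · (1 + √{sin(φ+δ)sin(φ−β) / (sin(α−δ)sin(α+β))})²].
With α = 88.2°, φ = 24.9°, δ = 9.6°, β = 15.4°: K_a = 0.5010.

0.501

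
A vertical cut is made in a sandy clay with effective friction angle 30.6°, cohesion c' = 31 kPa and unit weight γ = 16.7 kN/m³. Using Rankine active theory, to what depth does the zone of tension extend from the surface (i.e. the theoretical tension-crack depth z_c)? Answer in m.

K_a = tan²(45° − 30.6°/2) = 0.3253; √K_a = 0.5704.
The active pressure is zero where K_a γ z = 2c√K_a, so z_c = 2c/(γ√K_a) = 2×31/(16.7×0.5704) = 6.509 m.

6.51 m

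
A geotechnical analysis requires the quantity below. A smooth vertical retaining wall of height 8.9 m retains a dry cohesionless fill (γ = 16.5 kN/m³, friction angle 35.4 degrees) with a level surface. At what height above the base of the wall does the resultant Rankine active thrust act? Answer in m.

2.97 m

K_a = 0.2664.
The pressure distribution is triangular, so the resultant acts at H/3 above the base = 8.9/3 = 2.967 m.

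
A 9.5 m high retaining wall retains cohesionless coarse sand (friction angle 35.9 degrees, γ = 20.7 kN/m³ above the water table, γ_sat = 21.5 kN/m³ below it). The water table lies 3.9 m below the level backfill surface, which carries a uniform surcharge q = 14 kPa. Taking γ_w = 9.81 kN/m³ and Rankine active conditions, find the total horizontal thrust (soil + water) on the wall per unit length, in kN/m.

395 kN/m

K_a = tan²(45° − φ/2) = 0.2607.
γ' = 21.5 − 9.81 = 11.69 kN/m³. h₂ = H − d_w = 5.6 m.
σ'_h: at surface K_a·q = 3.650; at WT K_a(q+γd_w) = 24.70; at base K_a(q+γd_w+γ'h₂) = 41.77 kPa.
P₁ = ½(3.650+24.70)×3.9 = 55.28; P₂ = ½(24.70+41.77)×5.6 = 186.1; P_w = ½γ_w h₂² = 153.8.
Total = 55.28+186.1+153.8 = 395.2 kN/m.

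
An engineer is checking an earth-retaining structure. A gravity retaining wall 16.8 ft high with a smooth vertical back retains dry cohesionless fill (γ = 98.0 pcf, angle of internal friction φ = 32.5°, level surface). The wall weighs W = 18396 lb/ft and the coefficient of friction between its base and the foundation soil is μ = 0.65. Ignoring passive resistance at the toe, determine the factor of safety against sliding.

K_a = tan²(45° − 32.5°/2) = 0.3010.
P_a = ½K_aγH² = 0.5×0.3010×98.0×16.8² = 4163 lb/ft, acting at H/3 = 5.600 ft above the base.
FS_sliding = μW / P_a = 0.65×18396 / 4163 = 2.873.

2.87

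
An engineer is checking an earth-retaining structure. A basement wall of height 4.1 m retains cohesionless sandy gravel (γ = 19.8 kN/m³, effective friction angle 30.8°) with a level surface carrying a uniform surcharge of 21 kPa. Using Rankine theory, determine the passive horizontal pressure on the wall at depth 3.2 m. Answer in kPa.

K_p = (1 + sin φ)/(1 − sin φ) = 3.099.
σ_v = γz + q = 19.8 × 3.2 + 21 = 84.36 kPa.
σ_h = K_p σ_v = 3.099 × 84.36 = 261.4 kPa.

261 kPa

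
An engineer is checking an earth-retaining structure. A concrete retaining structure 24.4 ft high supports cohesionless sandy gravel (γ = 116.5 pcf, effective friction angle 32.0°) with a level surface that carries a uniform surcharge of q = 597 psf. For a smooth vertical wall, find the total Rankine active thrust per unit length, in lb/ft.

15100 lb/ft

K_a = tan²(45° − φ/2) = 0.3073.
Soil triangle: ½ K_a γ H² = 0.5×0.3073×116.5×24.4² = 10660 lb/ft.
Surcharge rectangle: K_a q H = 0.3073×597×24.4 = 4476 lb/ft.
Total = 10660 + 4476 = 15130 lb/ft.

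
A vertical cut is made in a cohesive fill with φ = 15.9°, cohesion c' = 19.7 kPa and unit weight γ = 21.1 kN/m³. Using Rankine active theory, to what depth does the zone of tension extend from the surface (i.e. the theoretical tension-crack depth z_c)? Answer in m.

K_a = tan²(45° − 15.9°/2) = 0.5699; √K_a = 0.7549.
The active pressure is zero where K_a γ z = 2c√K_a, so z_c = 2c/(γ√K_a) = 2×19.7/(21.1×0.7549) = 2.473 m.

2.47 m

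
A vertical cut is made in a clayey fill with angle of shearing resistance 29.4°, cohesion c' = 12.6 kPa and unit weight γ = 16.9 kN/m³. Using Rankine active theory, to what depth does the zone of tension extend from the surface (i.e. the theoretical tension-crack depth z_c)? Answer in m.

2.55 m

K_a = tan²(45° − 29.4°/2) = 0.3415; √K_a = 0.5844.
The active pressure is zero where K_a γ z = 2c√K_a, so z_c = 2c/(γ√K_a) = 2×12.6/(16.9×0.5844) = 2.552 m.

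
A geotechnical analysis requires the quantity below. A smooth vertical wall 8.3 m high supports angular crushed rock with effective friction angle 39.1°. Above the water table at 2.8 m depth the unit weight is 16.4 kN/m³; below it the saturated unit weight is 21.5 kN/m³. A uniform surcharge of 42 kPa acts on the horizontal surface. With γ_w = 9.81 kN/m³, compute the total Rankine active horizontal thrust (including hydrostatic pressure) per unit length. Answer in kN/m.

339 kN/m

K_a = tan²(45° − φ/2) = 0.2265.
γ' = 21.5 − 9.81 = 11.69 kN/m³. h₂ = H − d_w = 5.5 m.
σ'_h: at surface K_a·q = 9.512; at WT K_a(q+γd_w) = 19.91; at base K_a(q+γd_w+γ'h₂) = 34.47 kPa.
P₁ = ½(9.512+19.91)×2.8 = 41.19; P₂ = ½(19.91+34.47)×5.5 = 149.6; P_w = ½γ_w h₂² = 148.4.
Total = 41.19+149.6+148.4 = 339.1 kN/m.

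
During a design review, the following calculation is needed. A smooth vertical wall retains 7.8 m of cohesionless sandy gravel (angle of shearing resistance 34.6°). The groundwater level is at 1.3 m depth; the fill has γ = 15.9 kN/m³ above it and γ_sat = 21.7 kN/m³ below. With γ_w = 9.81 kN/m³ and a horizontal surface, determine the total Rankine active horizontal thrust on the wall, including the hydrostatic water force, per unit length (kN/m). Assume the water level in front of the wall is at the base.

K_a = tan²(45° − φ/2) = 0.2756.
γ' = 21.7 − 9.81 = 11.89 kN/m³. Depth below WT = 6.5 m.
σ'_h at WT = K_a γ d_w = 5.697 kPa; at base = 5.697 + K_a γ' × 6.5 = 27.00 kPa.
P₁ (0–1.3 m) = ½×5.697×1.3 = 3.703. P₂ (1.3–7.8 m) = ½(5.697+27.00)×6.5 = 106.3.
P_w = ½ γ_w h₂² = 0.5×9.81×6.5² = 207.2. Total = 3.703+106.3+207.2 = 317.2 kN/m.

317 kN/m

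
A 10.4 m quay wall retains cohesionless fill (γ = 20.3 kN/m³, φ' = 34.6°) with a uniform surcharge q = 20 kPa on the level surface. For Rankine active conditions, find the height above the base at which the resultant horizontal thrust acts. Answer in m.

K_a = 0.2756.
Triangular part P₁ = ½K_aγH² = 302.6 at H/3 = 3.467 m; rectangular part P₂ = K_a q H = 57.33 at H/2 = 5.200 m.
ȳ = (P₁·3.467 + P₂·5.200)/(P₁+P₂) = 3.743 m.

3.74 m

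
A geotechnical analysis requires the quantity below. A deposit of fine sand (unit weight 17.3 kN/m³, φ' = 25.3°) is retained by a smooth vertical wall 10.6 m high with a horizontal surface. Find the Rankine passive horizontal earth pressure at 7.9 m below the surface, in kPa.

K_p = (1 + sin φ)/(1 − sin φ) = 2.493.
σ_h = K_p γ z = 2.493 × 17.3 × 7.9 = 340.7 kPa.

341 kPa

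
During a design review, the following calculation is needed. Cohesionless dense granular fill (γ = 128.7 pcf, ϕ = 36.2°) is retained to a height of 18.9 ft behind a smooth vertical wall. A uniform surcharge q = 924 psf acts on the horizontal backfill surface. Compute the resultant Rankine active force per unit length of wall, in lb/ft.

K_a = tan²(45° − φ/2) = 0.2574.
Soil triangle: ½ K_a γ H² = 0.5×0.2574×128.7×18.9² = 5916 lb/ft.
Surcharge rectangle: K_a q H = 0.2574×924×18.9 = 4495 lb/ft.
Total = 5916 + 4495 = 10410 lb/ft.

10400 lb/ft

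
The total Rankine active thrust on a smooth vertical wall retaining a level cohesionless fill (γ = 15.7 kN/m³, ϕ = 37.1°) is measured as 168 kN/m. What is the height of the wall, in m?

9.30 m

K_a = 0.2475. P_a = ½ K_a γ H² ⇒ H = √(2P_a/(K_a γ)).
H = √(2×168/(0.2475×15.7)) = 9.299 m.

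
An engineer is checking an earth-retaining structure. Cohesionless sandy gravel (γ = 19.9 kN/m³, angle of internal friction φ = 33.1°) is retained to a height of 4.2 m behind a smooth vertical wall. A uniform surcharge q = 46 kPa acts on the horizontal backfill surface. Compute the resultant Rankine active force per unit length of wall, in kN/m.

108 kN/m

K_a = tan²(45° − φ/2) = 0.2936.
Soil triangle: ½ K_a γ H² = 0.5×0.2936×19.9×4.2² = 51.53 kN/m.
Surcharge rectangle: K_a q H = 0.2936×46×4.2 = 56.72 kN/m.
Total = 51.53 + 56.72 = 108.2 kN/m.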